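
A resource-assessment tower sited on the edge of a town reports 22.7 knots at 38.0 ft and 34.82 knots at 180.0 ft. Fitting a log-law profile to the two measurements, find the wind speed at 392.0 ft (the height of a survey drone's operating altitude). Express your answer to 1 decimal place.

Log law: V ∝ ln(z/z₀). From the pair, with r = V₁/V₂ = 0.65192,
ln z₀ = (ln z₁ − r·ln z₂)/(1 − r) = (3.6376 − 0.65192×5.1930)/0.34808 = 0.7245 → z₀ = 2.064 ft
V₃ = V₁ · ln(z₃/z₀)/ln(z₁/z₀) = 22.7 × 5.2468/2.9131 = 40.8848 knots

40.9 knots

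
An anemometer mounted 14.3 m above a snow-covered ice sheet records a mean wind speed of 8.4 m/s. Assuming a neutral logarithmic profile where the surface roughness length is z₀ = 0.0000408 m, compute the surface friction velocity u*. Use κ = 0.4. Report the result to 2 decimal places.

u* ≈ 0.26 m/s

Log law: V(z) = (u*/κ) · ln(z/z₀) ⇒ u* = κ · V / ln(z/z₀)
u* = 0.4 × 8.4 / ln(14.3/0.0000408) = 0.4 × 8.4 / 12.7671
   = 3.3600 / 12.7671 = 0.2632 m/s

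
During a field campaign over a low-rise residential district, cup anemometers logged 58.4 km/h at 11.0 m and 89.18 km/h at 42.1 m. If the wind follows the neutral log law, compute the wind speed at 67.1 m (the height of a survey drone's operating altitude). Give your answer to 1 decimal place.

99.9 km/h

Log law: V ∝ ln(z/z₀). From the pair, with r = V₁/V₂ = 0.65486,
ln z₀ = (ln z₁ − r·ln z₂)/(1 − r) = (2.3979 − 0.65486×3.7400)/0.34514 = -0.1486 → z₀ = 0.8619 m
V₃ = V₁ · ln(z₃/z₀)/ln(z₁/z₀) = 58.4 × 4.3548/2.5465 = 99.8700 km/h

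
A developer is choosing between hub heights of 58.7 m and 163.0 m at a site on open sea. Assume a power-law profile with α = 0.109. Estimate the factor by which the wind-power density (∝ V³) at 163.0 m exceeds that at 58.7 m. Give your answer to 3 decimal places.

1.396

Speed ratio: V_B/V_A = (z_B/z_A)^α = (163.0/58.7)^0.109 = (2.7768)^0.109 = 1.11776
Power-density ratio: P_B/P_A = (V_B/V_A)³ = (1.11776)³ = 1.39650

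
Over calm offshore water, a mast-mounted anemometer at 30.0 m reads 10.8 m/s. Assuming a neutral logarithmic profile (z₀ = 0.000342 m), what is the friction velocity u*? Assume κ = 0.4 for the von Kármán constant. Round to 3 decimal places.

Log law: V(z) = (u*/κ) · ln(z/z₀) ⇒ u* = κ · V / ln(z/z₀)
u* = 0.4 × 10.8 / ln(30.0/0.000342) = 0.4 × 10.8 / 11.3819
   = 4.3200 / 11.3819 = 0.3796 m/s

u* ≈ 0.380 m/s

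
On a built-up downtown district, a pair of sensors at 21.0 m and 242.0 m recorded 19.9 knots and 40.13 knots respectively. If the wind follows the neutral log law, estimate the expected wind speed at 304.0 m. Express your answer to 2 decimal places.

Log law: V ∝ ln(z/z₀). From the pair, with r = V₁/V₂ = 0.49589,
ln z₀ = (ln z₁ − r·ln z₂)/(1 − r) = (3.0445 − 0.49589×5.4889)/0.50411 = 0.6400 → z₀ = 1.896 m
V₃ = V₁ · ln(z₃/z₀)/ln(z₁/z₀) = 19.9 × 5.0770/2.4045 = 42.0177 knots

42.02 knots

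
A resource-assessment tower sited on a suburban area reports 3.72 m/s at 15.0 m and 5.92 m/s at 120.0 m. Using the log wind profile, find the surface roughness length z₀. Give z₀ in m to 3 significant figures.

Log law: V(z) ∝ ln(z/z₀). With r = V₁/V₂ = 3.72/5.92 = 0.62838,
r · ln(z₂/z₀) = ln(z₁/z₀) ⇒ ln z₀ = (ln z₁ − r·ln z₂)/(1 − r)
ln z₀ = (2.70805 − 0.62838×4.78749) / 0.37162 = -0.8081
z₀ = exp(-0.8081) = 0.4457 m

z₀ ≈ 0.446 m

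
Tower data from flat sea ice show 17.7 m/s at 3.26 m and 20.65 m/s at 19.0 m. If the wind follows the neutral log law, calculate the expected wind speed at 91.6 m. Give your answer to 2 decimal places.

23.28 m/s

Log law: V ∝ ln(z/z₀). From the pair, with r = V₁/V₂ = 0.85714,
ln z₀ = (ln z₁ − r·ln z₂)/(1 − r) = (1.1817 − 0.85714×2.9444)/0.14286 = -9.3945 → z₀ = 0.00008318 m
V₃ = V₁ · ln(z₃/z₀)/ln(z₁/z₀) = 17.7 × 13.9120/10.5763 = 23.2825 m/s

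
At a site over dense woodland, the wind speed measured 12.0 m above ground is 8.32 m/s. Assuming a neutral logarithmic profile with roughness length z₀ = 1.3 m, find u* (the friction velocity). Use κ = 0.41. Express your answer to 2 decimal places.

Log law: V(z) = (u*/κ) · ln(z/z₀) ⇒ u* = κ · V / ln(z/z₀)
u* = 0.41 × 8.32 / ln(12.0/1.3) = 0.41 × 8.32 / 2.2225
   = 3.4112 / 2.2225 = 1.5348 m/s

u* ≈ 1.53 m/s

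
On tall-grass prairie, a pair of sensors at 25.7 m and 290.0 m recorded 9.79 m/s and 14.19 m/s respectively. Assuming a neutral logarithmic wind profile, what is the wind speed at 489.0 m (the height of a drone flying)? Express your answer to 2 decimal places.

Log law: V ∝ ln(z/z₀). From the pair, with r = V₁/V₂ = 0.68992,
ln z₀ = (ln z₁ − r·ln z₂)/(1 − r) = (3.2465 − 0.68992×5.6699)/0.31008 = -2.1456 → z₀ = 0.1170 m
V₃ = V₁ · ln(z₃/z₀)/ln(z₁/z₀) = 9.79 × 8.3379/5.3920 = 15.1386 m/s

15.14 m/s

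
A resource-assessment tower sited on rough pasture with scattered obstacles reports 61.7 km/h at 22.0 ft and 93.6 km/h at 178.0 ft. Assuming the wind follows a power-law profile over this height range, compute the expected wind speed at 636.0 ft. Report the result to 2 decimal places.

120.65 km/h

First find α: α = ln(V₂/V₁)/ln(z₂/z₁) = ln(93.6/61.7)/ln(178.0/22.0) = 0.41675/2.09074 = 0.1993
Extrapolate from 178.0 ft to 636.0 ft: V₃ = 93.6 × (636.0/178.0)^0.1993 = 93.6 × 1.2890 = 120.6459 km/h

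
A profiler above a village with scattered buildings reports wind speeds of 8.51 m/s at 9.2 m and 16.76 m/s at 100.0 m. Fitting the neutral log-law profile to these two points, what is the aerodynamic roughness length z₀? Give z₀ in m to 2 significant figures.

Log law: V(z) ∝ ln(z/z₀). With r = V₁/V₂ = 8.51/16.76 = 0.50776,
r · ln(z₂/z₀) = ln(z₁/z₀) ⇒ ln z₀ = (ln z₁ − r·ln z₂)/(1 − r)
ln z₀ = (2.21920 − 0.50776×4.60517) / 0.49224 = -0.2420
z₀ = exp(-0.2420) = 0.7851 m

z₀ ≈ 0.79 m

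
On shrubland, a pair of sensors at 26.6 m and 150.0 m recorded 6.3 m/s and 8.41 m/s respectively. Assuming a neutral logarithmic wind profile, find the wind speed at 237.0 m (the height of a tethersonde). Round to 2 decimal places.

Log law: V ∝ ln(z/z₀). From the pair, with r = V₁/V₂ = 0.74911,
ln z₀ = (ln z₁ − r·ln z₂)/(1 − r) = (3.2809 − 0.74911×5.0106)/0.25089 = -1.8837 → z₀ = 0.1520 m
V₃ = V₁ · ln(z₃/z₀)/ln(z₁/z₀) = 6.3 × 7.3517/5.1646 = 8.9680 m/s

8.97 m/s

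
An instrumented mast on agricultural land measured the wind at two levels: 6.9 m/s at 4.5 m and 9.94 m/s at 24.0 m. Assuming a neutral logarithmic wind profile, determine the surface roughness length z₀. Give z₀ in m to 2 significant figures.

z₀ ≈ 0.10 m

Log law: V(z) ∝ ln(z/z₀). With r = V₁/V₂ = 6.9/9.94 = 0.69416,
r · ln(z₂/z₀) = ln(z₁/z₀) ⇒ ln z₀ = (ln z₁ − r·ln z₂)/(1 − r)
ln z₀ = (1.50408 − 0.69416×3.17805) / 0.30584 = -2.2954
z₀ = exp(-2.2954) = 0.1007 m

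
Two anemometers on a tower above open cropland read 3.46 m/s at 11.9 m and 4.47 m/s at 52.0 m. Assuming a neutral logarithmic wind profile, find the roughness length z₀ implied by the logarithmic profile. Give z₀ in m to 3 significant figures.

Log law: V(z) ∝ ln(z/z₀). With r = V₁/V₂ = 3.46/4.47 = 0.77405,
r · ln(z₂/z₀) = ln(z₁/z₀) ⇒ ln z₀ = (ln z₁ − r·ln z₂)/(1 − r)
ln z₀ = (2.47654 − 0.77405×3.95124) / 0.22595 = -2.5754
z₀ = exp(-2.5754) = 0.07612 m

z₀ ≈ 0.0761 m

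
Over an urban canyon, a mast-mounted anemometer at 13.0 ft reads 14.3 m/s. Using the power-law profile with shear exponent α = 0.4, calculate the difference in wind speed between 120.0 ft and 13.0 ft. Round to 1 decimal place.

Power law: V₂ = V₁ · (z₂/z₁)^α = 14.3 × (9.2308)^0.4 = 34.7881 m/s
ΔV = 34.7881 − 14.3 = 20.4881 m/s

20.5 m/s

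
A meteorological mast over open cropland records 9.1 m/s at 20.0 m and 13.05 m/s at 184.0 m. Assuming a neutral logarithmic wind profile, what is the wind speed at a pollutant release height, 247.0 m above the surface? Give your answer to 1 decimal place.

Log law: V ∝ ln(z/z₀). From the pair, with r = V₁/V₂ = 0.69732,
ln z₀ = (ln z₁ − r·ln z₂)/(1 − r) = (2.9957 − 0.69732×5.2149)/0.30268 = -2.1169 → z₀ = 0.1204 m
V₃ = V₁ · ln(z₃/z₀)/ln(z₁/z₀) = 9.1 × 7.6263/5.1126 = 13.5741 m/s

13.6 m/s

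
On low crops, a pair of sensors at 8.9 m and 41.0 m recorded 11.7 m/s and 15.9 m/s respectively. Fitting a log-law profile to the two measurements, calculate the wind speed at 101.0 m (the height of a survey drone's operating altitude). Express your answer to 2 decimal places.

18.38 m/s

Log law: V ∝ ln(z/z₀). From the pair, with r = V₁/V₂ = 0.73585,
ln z₀ = (ln z₁ − r·ln z₂)/(1 − r) = (2.1861 − 0.73585×3.7136)/0.26415 = -2.0692 → z₀ = 0.1263 m
V₃ = V₁ · ln(z₃/z₀)/ln(z₁/z₀) = 11.7 × 6.6843/4.2552 = 18.3789 m/s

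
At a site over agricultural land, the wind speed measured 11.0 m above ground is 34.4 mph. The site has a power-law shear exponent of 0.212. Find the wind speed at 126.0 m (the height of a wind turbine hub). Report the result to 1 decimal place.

Power-law profile: V₂ = V₁ · (z₂/z₁)^α
V₂ = 34.4 × (126.0/11.0)^0.212 = 34.4 × (11.4545)^0.212
    = 34.4 × 1.6769 = 57.6848 mph

57.7 mph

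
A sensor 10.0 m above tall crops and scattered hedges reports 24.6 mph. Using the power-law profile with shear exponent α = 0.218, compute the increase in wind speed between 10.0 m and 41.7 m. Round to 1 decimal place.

9.0 mph

Power law: V₂ = V₁ · (z₂/z₁)^α = 24.6 × (4.1700)^0.218 = 33.5834 mph
ΔV = 33.5834 − 24.6 = 8.9834 mph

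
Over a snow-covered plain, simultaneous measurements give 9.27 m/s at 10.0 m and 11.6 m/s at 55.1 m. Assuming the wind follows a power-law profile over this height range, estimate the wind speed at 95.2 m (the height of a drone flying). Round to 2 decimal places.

12.46 m/s

First find α: α = ln(V₂/V₁)/ln(z₂/z₁) = ln(11.6/9.27)/ln(55.1/10.0) = 0.22422/1.70656 = 0.1314
Extrapolate from 55.1 m to 95.2 m: V₃ = 11.6 × (95.2/55.1)^0.1314 = 11.6 × 1.0745 = 12.4641 m/s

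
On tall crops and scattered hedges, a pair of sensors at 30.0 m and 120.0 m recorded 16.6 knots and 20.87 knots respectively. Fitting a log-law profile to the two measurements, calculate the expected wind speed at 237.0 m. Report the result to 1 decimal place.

23.0 knots

Log law: V ∝ ln(z/z₀). From the pair, with r = V₁/V₂ = 0.79540,
ln z₀ = (ln z₁ − r·ln z₂)/(1 − r) = (3.4012 − 0.79540×4.7875)/0.20460 = -1.9881 → z₀ = 0.1369 m
V₃ = V₁ · ln(z₃/z₀)/ln(z₁/z₀) = 16.6 × 7.4562/5.3893 = 22.9663 knots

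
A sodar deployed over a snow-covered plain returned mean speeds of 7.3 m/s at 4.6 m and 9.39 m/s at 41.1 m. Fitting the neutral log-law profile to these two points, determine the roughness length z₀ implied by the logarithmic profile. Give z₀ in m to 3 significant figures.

z₀ ≈ 0.00219 m

Log law: V(z) ∝ ln(z/z₀). With r = V₁/V₂ = 7.3/9.39 = 0.77742,
r · ln(z₂/z₀) = ln(z₁/z₀) ⇒ ln z₀ = (ln z₁ − r·ln z₂)/(1 − r)
ln z₀ = (1.52606 − 0.77742×3.71601) / 0.22258 = -6.1231
z₀ = exp(-6.1231) = 0.002192 m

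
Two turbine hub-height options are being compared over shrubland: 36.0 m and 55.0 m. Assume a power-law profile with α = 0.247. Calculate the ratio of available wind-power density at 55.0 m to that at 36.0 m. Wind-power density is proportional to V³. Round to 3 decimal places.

1.369

Speed ratio: V_B/V_A = (z_B/z_A)^α = (55.0/36.0)^0.247 = (1.5278)^0.247 = 1.11036
Power-density ratio: P_B/P_A = (V_B/V_A)³ = (1.11036)³ = 1.36895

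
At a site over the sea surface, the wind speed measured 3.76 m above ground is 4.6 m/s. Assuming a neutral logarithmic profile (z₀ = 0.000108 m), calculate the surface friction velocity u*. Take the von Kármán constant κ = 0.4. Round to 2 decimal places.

Log law: V(z) = (u*/κ) · ln(z/z₀) ⇒ u* = κ · V / ln(z/z₀)
u* = 0.4 × 4.6 / ln(3.76/0.000108) = 0.4 × 4.6 / 10.4578
   = 1.8400 / 10.4578 = 0.1759 m/s

u* ≈ 0.18 m/s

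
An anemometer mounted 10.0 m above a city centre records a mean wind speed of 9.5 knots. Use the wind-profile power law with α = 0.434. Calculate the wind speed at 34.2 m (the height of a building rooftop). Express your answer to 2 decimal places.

Power-law profile: V₂ = V₁ · (z₂/z₁)^α
V₂ = 9.5 × (34.2/10.0)^0.434 = 9.5 × (3.4200)^0.434
    = 9.5 × 1.7052 = 16.1991 knots

16.20 knots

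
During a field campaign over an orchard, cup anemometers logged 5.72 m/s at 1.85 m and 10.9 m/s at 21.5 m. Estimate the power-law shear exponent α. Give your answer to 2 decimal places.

Power law: V₂/V₁ = (z₂/z₁)^α ⇒ α = ln(V₂/V₁) / ln(z₂/z₁)
α = ln(10.9/5.72) / ln(21.5/1.85) = ln(1.9056) / ln(11.6216)
  = 0.64479 / 2.45287 = 0.26287

α ≈ 0.26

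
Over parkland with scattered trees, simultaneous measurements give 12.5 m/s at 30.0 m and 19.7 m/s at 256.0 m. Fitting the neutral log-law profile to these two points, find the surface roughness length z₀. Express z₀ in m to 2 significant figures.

z₀ ≈ 0.73 m

Log law: V(z) ∝ ln(z/z₀). With r = V₁/V₂ = 12.5/19.7 = 0.63452,
r · ln(z₂/z₀) = ln(z₁/z₀) ⇒ ln z₀ = (ln z₁ − r·ln z₂)/(1 − r)
ln z₀ = (3.40120 − 0.63452×5.54518) / 0.36548 = -0.3210
z₀ = exp(-0.3210) = 0.7254 m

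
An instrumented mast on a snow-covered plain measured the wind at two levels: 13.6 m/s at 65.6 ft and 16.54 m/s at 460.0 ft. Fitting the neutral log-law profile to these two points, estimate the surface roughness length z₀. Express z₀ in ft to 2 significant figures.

z₀ ≈ 0.0080 ft

Log law: V(z) ∝ ln(z/z₀). With r = V₁/V₂ = 13.6/16.54 = 0.82225,
r · ln(z₂/z₀) = ln(z₁/z₀) ⇒ ln z₀ = (ln z₁ − r·ln z₂)/(1 − r)
ln z₀ = (4.18358 − 0.82225×6.13123) / 0.17775 = -4.8260
z₀ = exp(-4.8260) = 0.008019 ft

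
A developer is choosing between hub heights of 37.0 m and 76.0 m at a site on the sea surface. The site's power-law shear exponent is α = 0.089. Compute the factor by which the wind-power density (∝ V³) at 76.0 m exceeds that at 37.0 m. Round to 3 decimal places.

1.212

Speed ratio: V_B/V_A = (z_B/z_A)^α = (76.0/37.0)^0.089 = (2.0541)^0.089 = 1.06616
Power-density ratio: P_B/P_A = (V_B/V_A)³ = (1.06616)³ = 1.21190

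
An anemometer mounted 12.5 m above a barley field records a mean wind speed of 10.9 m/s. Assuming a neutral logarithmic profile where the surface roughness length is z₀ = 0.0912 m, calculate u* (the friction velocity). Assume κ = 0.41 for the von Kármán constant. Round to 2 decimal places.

Log law: V(z) = (u*/κ) · ln(z/z₀) ⇒ u* = κ · V / ln(z/z₀)
u* = 0.41 × 10.9 / ln(12.5/0.0912) = 0.41 × 10.9 / 4.9204
   = 4.4690 / 4.9204 = 0.9083 m/s

u* ≈ 0.91 m/s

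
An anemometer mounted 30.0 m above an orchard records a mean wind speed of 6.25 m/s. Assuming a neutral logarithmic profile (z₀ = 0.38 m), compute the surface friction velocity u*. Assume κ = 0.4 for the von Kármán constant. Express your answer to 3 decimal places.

Log law: V(z) = (u*/κ) · ln(z/z₀) ⇒ u* = κ · V / ln(z/z₀)
u* = 0.4 × 6.25 / ln(30.0/0.38) = 0.4 × 6.25 / 4.3688
   = 2.5000 / 4.3688 = 0.5722 m/s

u* ≈ 0.572 m/s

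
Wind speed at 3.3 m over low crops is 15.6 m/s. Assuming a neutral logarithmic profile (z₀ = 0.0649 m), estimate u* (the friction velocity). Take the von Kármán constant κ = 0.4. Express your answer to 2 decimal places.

u* ≈ 1.59 m/s

Log law: V(z) = (u*/κ) · ln(z/z₀) ⇒ u* = κ · V / ln(z/z₀)
u* = 0.4 × 15.6 / ln(3.3/0.0649) = 0.4 × 15.6 / 3.9288
   = 6.2400 / 3.9288 = 1.5883 m/s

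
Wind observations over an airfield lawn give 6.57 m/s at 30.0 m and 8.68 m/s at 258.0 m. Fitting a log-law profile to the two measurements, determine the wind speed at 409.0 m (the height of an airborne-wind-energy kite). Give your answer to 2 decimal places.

Log law: V ∝ ln(z/z₀). From the pair, with r = V₁/V₂ = 0.75691,
ln z₀ = (ln z₁ − r·ln z₂)/(1 − r) = (3.4012 − 0.75691×5.5530)/0.24309 = -3.2988 → z₀ = 0.03693 m
V₃ = V₁ · ln(z₃/z₀)/ln(z₁/z₀) = 6.57 × 9.3126/6.7000 = 9.1318 m/s

9.13 m/s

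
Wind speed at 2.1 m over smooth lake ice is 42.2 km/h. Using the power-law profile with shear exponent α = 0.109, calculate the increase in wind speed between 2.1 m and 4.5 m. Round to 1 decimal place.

Power law: V₂ = V₁ · (z₂/z₁)^α = 42.2 × (2.1429)^0.109 = 45.8554 km/h
ΔV = 45.8554 − 42.2 = 3.6554 km/h

3.7 km/h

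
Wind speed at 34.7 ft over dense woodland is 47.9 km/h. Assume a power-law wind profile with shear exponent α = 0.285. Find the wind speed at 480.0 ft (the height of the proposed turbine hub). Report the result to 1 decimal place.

Power-law profile: V₂ = V₁ · (z₂/z₁)^α
V₂ = 47.9 × (480.0/34.7)^0.285 = 47.9 × (13.8329)^0.285
    = 47.9 × 2.1143 = 101.2734 km/h

101.3 km/h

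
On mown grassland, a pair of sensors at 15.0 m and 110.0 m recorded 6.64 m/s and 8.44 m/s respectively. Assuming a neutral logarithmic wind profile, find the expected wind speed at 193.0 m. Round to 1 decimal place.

8.9 m/s

Log law: V ∝ ln(z/z₀). From the pair, with r = V₁/V₂ = 0.78673,
ln z₀ = (ln z₁ − r·ln z₂)/(1 − r) = (2.7081 − 0.78673×4.7005)/0.21327 = -4.6418 → z₀ = 0.009640 m
V₃ = V₁ · ln(z₃/z₀)/ln(z₁/z₀) = 6.64 × 9.9045/7.3499 = 8.9479 m/s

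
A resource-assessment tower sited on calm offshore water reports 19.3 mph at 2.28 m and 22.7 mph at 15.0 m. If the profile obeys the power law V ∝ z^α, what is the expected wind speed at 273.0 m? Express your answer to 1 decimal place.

29.1 mph

First find α: α = ln(V₂/V₁)/ln(z₂/z₁) = ln(22.7/19.3)/ln(15.0/2.28) = 0.16226/1.88387 = 0.0861
Extrapolate from 15.0 m to 273.0 m: V₃ = 22.7 × (273.0/15.0)^0.0861 = 22.7 × 1.2839 = 29.1445 mph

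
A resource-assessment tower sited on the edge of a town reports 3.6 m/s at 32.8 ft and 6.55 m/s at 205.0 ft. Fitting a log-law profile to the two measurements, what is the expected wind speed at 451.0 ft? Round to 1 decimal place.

Log law: V ∝ ln(z/z₀). From the pair, with r = V₁/V₂ = 0.54962,
ln z₀ = (ln z₁ − r·ln z₂)/(1 − r) = (3.4904 − 0.54962×5.3230)/0.45038 = 1.2541 → z₀ = 3.505 ft
V₃ = V₁ · ln(z₃/z₀)/ln(z₁/z₀) = 3.6 × 4.8574/2.2364 = 7.8192 m/s

7.8 m/s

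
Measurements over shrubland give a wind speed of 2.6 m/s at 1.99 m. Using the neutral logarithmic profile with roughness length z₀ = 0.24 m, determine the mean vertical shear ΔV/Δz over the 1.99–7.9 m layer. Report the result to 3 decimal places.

Log law: V₂ = V₁ · ln(z₂/z₀)/ln(z₁/z₀) = 2.6 × 3.4940/2.1153 = 4.2947 m/s
ΔV/Δz = (4.2947 − 2.6)/(7.9 − 1.99) = 1.6947/5.9100 = 0.28675 m/s/m

0.287 m/s/m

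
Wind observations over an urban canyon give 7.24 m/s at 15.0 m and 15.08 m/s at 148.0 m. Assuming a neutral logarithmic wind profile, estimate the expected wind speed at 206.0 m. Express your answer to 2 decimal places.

16.21 m/s

Log law: V ∝ ln(z/z₀). From the pair, with r = V₁/V₂ = 0.48011,
ln z₀ = (ln z₁ − r·ln z₂)/(1 − r) = (2.7081 − 0.48011×4.9972)/0.51989 = 0.5941 → z₀ = 1.811 m
V₃ = V₁ · ln(z₃/z₀)/ln(z₁/z₀) = 7.24 × 4.7338/2.1140 = 16.2125 m/s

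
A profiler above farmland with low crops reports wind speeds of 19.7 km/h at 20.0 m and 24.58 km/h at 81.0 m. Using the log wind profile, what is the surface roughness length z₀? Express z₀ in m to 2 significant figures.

z₀ ≈ 0.071 m

Log law: V(z) ∝ ln(z/z₀). With r = V₁/V₂ = 19.7/24.58 = 0.80146,
r · ln(z₂/z₀) = ln(z₁/z₀) ⇒ ln z₀ = (ln z₁ − r·ln z₂)/(1 − r)
ln z₀ = (2.99573 − 0.80146×4.39445) / 0.19854 = -2.6507
z₀ = exp(-2.6507) = 0.07060 m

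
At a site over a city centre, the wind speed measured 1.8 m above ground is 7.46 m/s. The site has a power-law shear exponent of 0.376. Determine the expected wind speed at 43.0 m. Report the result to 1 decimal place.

Power-law profile: V₂ = V₁ · (z₂/z₁)^α
V₂ = 7.46 × (43.0/1.8)^0.376 = 7.46 × (23.8889)^0.376
    = 7.46 × 3.2976 = 24.6003 m/s

24.6 m/s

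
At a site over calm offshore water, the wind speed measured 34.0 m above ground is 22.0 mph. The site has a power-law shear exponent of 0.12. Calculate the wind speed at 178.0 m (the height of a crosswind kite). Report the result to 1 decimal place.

26.8 mph

Power-law profile: V₂ = V₁ · (z₂/z₁)^α
V₂ = 22.0 × (178.0/34.0)^0.12 = 22.0 × (5.2353)^0.12
    = 22.0 × 1.2198 = 26.8346 mph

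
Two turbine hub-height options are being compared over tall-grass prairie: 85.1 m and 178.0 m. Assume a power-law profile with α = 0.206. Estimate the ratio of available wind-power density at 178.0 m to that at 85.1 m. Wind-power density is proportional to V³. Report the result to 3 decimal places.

1.578

Speed ratio: V_B/V_A = (z_B/z_A)^α = (178.0/85.1)^0.206 = (2.0917)^0.206 = 1.16418
Power-density ratio: P_B/P_A = (V_B/V_A)³ = (1.16418)³ = 1.57784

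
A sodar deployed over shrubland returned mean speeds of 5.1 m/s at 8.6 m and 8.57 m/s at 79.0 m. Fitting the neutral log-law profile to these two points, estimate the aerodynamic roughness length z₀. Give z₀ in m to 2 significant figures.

z₀ ≈ 0.33 m

Log law: V(z) ∝ ln(z/z₀). With r = V₁/V₂ = 5.1/8.57 = 0.59510,
r · ln(z₂/z₀) = ln(z₁/z₀) ⇒ ln z₀ = (ln z₁ − r·ln z₂)/(1 − r)
ln z₀ = (2.15176 − 0.59510×4.36945) / 0.40490 = -1.1077
z₀ = exp(-1.1077) = 0.3303 m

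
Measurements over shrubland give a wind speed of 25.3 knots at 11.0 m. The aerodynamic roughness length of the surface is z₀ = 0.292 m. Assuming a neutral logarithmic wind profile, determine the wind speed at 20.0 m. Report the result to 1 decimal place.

Log law: V(z) ∝ ln(z/z₀), so V₂/V₁ = ln(z₂/z₀) / ln(z₁/z₀).
ln(20.0/0.292) = 4.2267, ln(11.0/0.292) = 3.6289
V₂ = 25.3 × 4.2267/3.6289 = 25.3 × 1.1647 = 29.4680 knots

29.5 knots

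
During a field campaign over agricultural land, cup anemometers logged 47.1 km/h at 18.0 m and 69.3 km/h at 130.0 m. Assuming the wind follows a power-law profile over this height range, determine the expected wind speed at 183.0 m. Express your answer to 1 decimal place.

First find α: α = ln(V₂/V₁)/ln(z₂/z₁) = ln(69.3/47.1)/ln(130.0/18.0) = 0.38617/1.97716 = 0.1953
Extrapolate from 130.0 m to 183.0 m: V₃ = 69.3 × (183.0/130.0)^0.1953 = 69.3 × 1.0691 = 74.0865 km/h

74.1 km/h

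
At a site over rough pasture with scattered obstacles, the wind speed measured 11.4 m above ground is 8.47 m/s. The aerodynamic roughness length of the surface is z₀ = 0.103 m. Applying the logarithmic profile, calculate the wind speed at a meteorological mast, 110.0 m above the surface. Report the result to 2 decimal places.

Log law: V(z) ∝ ln(z/z₀), so V₂/V₁ = ln(z₂/z₀) / ln(z₁/z₀).
ln(110.0/0.103) = 6.9735, ln(11.4/0.103) = 4.7066
V₂ = 8.47 × 6.9735/4.7066 = 8.47 × 1.4816 = 12.5494 m/s

12.55 m/s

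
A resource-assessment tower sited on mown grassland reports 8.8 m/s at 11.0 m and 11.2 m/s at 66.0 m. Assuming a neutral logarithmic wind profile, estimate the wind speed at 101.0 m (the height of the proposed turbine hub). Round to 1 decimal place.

Log law: V ∝ ln(z/z₀). From the pair, with r = V₁/V₂ = 0.78571,
ln z₀ = (ln z₁ − r·ln z₂)/(1 − r) = (2.3979 − 0.78571×4.1897)/0.21429 = -4.1719 → z₀ = 0.01542 m
V₃ = V₁ · ln(z₃/z₀)/ln(z₁/z₀) = 8.8 × 8.7870/6.5698 = 11.7699 m/s

11.8 m/s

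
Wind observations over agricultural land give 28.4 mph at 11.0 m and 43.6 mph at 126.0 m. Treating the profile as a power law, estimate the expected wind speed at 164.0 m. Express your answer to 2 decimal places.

45.67 mph

First find α: α = ln(V₂/V₁)/ln(z₂/z₁) = ln(43.6/28.4)/ln(126.0/11.0) = 0.42867/2.43839 = 0.1758
Extrapolate from 126.0 m to 164.0 m: V₃ = 43.6 × (164.0/126.0)^0.1758 = 43.6 × 1.0474 = 45.6679 mph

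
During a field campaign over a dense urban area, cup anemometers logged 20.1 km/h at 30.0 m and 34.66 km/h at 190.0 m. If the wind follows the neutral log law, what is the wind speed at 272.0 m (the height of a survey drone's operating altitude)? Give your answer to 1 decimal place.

37.5 km/h

Log law: V ∝ ln(z/z₀). From the pair, with r = V₁/V₂ = 0.57992,
ln z₀ = (ln z₁ − r·ln z₂)/(1 − r) = (3.4012 − 0.57992×5.2470)/0.42008 = 0.8530 → z₀ = 2.347 m
V₃ = V₁ · ln(z₃/z₀)/ln(z₁/z₀) = 20.1 × 4.7528/2.5482 = 37.4901 km/h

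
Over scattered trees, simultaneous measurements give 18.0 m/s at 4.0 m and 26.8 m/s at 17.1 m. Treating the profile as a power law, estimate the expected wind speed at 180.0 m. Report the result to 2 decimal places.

51.08 m/s

First find α: α = ln(V₂/V₁)/ln(z₂/z₁) = ln(26.8/18.0)/ln(17.1/4.0) = 0.39803/1.45278 = 0.2740
Extrapolate from 17.1 m to 180.0 m: V₃ = 26.8 × (180.0/17.1)^0.2740 = 26.8 × 1.9058 = 51.0758 m/s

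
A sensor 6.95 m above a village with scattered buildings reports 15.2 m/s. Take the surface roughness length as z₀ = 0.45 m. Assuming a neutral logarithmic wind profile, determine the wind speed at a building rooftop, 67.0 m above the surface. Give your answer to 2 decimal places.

Log law: V(z) ∝ ln(z/z₀), so V₂/V₁ = ln(z₂/z₀) / ln(z₁/z₀).
ln(67.0/0.45) = 5.0032, ln(6.95/0.45) = 2.7372
V₂ = 15.2 × 5.0032/2.7372 = 15.2 × 1.8278 = 27.7829 m/s

27.78 m/s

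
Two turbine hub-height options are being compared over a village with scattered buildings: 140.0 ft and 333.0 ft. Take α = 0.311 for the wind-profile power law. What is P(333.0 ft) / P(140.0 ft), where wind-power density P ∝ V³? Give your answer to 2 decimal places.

2.24

Speed ratio: V_B/V_A = (z_B/z_A)^α = (333.0/140.0)^0.311 = (2.3786)^0.311 = 1.30929
Power-density ratio: P_B/P_A = (V_B/V_A)³ = (1.30929)³ = 2.24441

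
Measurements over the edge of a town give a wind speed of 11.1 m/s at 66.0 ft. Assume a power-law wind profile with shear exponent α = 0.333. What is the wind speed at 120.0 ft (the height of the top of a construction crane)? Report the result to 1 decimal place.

Power-law profile: V₂ = V₁ · (z₂/z₁)^α
V₂ = 11.1 × (120.0/66.0)^0.333 = 11.1 × (1.8182)^0.333
    = 11.1 × 1.2203 = 13.5451 m/s

13.5 m/s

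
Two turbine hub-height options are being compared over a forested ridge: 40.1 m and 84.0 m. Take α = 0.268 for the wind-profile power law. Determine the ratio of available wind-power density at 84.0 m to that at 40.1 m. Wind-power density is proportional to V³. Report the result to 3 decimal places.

Speed ratio: V_B/V_A = (z_B/z_A)^α = (84.0/40.1)^0.268 = (2.0948)^0.268 = 1.21917
Power-density ratio: P_B/P_A = (V_B/V_A)³ = (1.21917)³ = 1.81214

1.812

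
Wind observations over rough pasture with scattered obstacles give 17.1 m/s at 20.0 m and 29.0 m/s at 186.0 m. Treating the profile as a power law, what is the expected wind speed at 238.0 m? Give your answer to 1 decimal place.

First find α: α = ln(V₂/V₁)/ln(z₂/z₁) = ln(29.0/17.1)/ln(186.0/20.0) = 0.52822/2.23001 = 0.2369
Extrapolate from 186.0 m to 238.0 m: V₃ = 29.0 × (238.0/186.0)^0.2369 = 29.0 × 1.0601 = 30.7438 m/s

30.7 m/s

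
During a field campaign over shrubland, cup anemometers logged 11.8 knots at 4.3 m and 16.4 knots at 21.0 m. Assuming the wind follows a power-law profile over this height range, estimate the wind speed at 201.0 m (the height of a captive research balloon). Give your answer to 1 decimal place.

First find α: α = ln(V₂/V₁)/ln(z₂/z₁) = ln(16.4/11.8)/ln(21.0/4.3) = 0.32918/1.58591 = 0.2076
Extrapolate from 21.0 m to 201.0 m: V₃ = 16.4 × (201.0/21.0)^0.2076 = 16.4 × 1.5982 = 26.2097 knots

26.2 knots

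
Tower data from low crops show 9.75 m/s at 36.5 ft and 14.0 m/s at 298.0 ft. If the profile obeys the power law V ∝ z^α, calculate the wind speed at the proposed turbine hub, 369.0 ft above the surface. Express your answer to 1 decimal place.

14.5 m/s

First find α: α = ln(V₂/V₁)/ln(z₂/z₁) = ln(14.0/9.75)/ln(298.0/36.5) = 0.36179/2.09978 = 0.1723
Extrapolate from 298.0 ft to 369.0 ft: V₃ = 14.0 × (369.0/298.0)^0.1723 = 14.0 × 1.0375 = 14.5251 m/s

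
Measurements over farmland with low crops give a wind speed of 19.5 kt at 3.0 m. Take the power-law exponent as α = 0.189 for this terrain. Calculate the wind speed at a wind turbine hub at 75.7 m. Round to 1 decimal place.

35.9 kt

Power-law profile: V₂ = V₁ · (z₂/z₁)^α
V₂ = 19.5 × (75.7/3.0)^0.189 = 19.5 × (25.2333)^0.189
    = 19.5 × 1.8407 = 35.8928 kt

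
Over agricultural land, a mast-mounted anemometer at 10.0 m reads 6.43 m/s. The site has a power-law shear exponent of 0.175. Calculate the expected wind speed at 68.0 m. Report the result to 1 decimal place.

Power-law profile: V₂ = V₁ · (z₂/z₁)^α
V₂ = 6.43 × (68.0/10.0)^0.175 = 6.43 × (6.8000)^0.175
    = 6.43 × 1.3986 = 8.9929 m/s

9.0 m/s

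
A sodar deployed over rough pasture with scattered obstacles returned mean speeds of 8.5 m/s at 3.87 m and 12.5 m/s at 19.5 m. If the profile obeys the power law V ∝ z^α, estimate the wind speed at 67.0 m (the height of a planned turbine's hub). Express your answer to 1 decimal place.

16.8 m/s

First find α: α = ln(V₂/V₁)/ln(z₂/z₁) = ln(12.5/8.5)/ln(19.5/3.87) = 0.38566/1.61716 = 0.2385
Extrapolate from 19.5 m to 67.0 m: V₃ = 12.5 × (67.0/19.5)^0.2385 = 12.5 × 1.3423 = 16.7782 m/s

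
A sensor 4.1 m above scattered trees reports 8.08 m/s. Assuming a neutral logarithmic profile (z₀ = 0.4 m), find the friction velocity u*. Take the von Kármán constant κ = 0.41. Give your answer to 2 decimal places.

Log law: V(z) = (u*/κ) · ln(z/z₀) ⇒ u* = κ · V / ln(z/z₀)
u* = 0.41 × 8.08 / ln(4.1/0.4) = 0.41 × 8.08 / 2.3273
   = 3.3128 / 2.3273 = 1.4235 m/s

u* ≈ 1.42 m/s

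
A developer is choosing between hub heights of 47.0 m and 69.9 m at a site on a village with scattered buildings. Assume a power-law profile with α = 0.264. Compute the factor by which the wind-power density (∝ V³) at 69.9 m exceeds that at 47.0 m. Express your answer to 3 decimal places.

Speed ratio: V_B/V_A = (z_B/z_A)^α = (69.9/47.0)^0.264 = (1.4872)^0.264 = 1.11047
Power-density ratio: P_B/P_A = (V_B/V_A)³ = (1.11047)³ = 1.36938

1.369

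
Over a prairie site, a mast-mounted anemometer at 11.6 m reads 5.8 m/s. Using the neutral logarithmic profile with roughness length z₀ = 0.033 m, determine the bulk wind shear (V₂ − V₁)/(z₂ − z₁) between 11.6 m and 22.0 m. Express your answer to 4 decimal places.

0.0609 m/s/m

Log law: V₂ = V₁ · ln(z₂/z₀)/ln(z₁/z₀) = 5.8 × 6.5023/5.8623 = 6.4332 m/s
ΔV/Δz = (6.4332 − 5.8)/(22.0 − 11.6) = 0.6332/10.4000 = 0.06089 m/s/m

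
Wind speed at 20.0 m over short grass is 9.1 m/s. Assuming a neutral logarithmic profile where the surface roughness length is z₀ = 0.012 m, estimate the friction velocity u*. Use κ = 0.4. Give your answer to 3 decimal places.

u* ≈ 0.491 m/s

Log law: V(z) = (u*/κ) · ln(z/z₀) ⇒ u* = κ · V / ln(z/z₀)
u* = 0.4 × 9.1 / ln(20.0/0.012) = 0.4 × 9.1 / 7.4186
   = 3.6400 / 7.4186 = 0.4907 m/s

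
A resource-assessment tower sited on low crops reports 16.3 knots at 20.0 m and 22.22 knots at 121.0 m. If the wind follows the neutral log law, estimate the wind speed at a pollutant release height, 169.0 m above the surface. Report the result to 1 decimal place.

23.3 knots

Log law: V ∝ ln(z/z₀). From the pair, with r = V₁/V₂ = 0.73357,
ln z₀ = (ln z₁ − r·ln z₂)/(1 − r) = (2.9957 − 0.73357×4.7958)/0.26643 = -1.9605 → z₀ = 0.1408 m
V₃ = V₁ · ln(z₃/z₀)/ln(z₁/z₀) = 16.3 × 7.0904/4.9562 = 23.3188 knots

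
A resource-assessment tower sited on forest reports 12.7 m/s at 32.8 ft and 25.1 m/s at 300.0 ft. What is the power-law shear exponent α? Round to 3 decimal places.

α ≈ 0.308

Power law: V₂/V₁ = (z₂/z₁)^α ⇒ α = ln(V₂/V₁) / ln(z₂/z₁)
α = ln(25.1/12.7) / ln(300.0/32.8) = ln(1.9764) / ln(9.1463)
  = 0.68127 / 2.21335 = 0.30780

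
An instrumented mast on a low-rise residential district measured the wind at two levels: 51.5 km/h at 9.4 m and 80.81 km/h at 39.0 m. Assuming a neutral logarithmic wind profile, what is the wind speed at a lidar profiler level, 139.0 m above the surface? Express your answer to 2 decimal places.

Log law: V ∝ ln(z/z₀). From the pair, with r = V₁/V₂ = 0.63730,
ln z₀ = (ln z₁ − r·ln z₂)/(1 − r) = (2.2407 − 0.63730×3.6636)/0.36270 = -0.2594 → z₀ = 0.7715 m
V₃ = V₁ · ln(z₃/z₀)/ln(z₁/z₀) = 51.5 × 5.1938/2.5001 = 106.9901 km/h

106.99 km/h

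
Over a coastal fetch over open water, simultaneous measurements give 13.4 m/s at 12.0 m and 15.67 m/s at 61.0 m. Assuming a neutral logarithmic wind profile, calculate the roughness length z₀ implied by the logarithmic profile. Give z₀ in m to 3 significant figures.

z₀ ≈ 0.000814 m

Log law: V(z) ∝ ln(z/z₀). With r = V₁/V₂ = 13.4/15.67 = 0.85514,
r · ln(z₂/z₀) = ln(z₁/z₀) ⇒ ln z₀ = (ln z₁ − r·ln z₂)/(1 − r)
ln z₀ = (2.48491 − 0.85514×4.11087) / 0.14486 = -7.1133
z₀ = exp(-7.1133) = 0.0008142 m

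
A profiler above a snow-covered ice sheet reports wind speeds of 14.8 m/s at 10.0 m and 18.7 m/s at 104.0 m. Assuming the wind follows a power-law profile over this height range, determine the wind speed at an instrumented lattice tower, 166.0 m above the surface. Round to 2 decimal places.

19.59 m/s

First find α: α = ln(V₂/V₁)/ln(z₂/z₁) = ln(18.7/14.8)/ln(104.0/10.0) = 0.23390/2.34181 = 0.0999
Extrapolate from 104.0 m to 166.0 m: V₃ = 18.7 × (166.0/104.0)^0.0999 = 18.7 × 1.0478 = 19.5941 m/s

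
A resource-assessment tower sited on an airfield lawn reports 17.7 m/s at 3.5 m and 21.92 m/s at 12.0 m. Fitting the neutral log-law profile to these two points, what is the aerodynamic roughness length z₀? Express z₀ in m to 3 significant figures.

Log law: V(z) ∝ ln(z/z₀). With r = V₁/V₂ = 17.7/21.92 = 0.80748,
r · ln(z₂/z₀) = ln(z₁/z₀) ⇒ ln z₀ = (ln z₁ − r·ln z₂)/(1 − r)
ln z₀ = (1.25276 − 0.80748×2.48491) / 0.19252 = -3.9152
z₀ = exp(-3.9152) = 0.01994 m

z₀ ≈ 0.0199 m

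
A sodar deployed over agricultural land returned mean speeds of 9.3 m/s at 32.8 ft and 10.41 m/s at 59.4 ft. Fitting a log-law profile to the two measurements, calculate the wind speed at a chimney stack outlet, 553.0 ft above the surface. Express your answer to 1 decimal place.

14.6 m/s

Log law: V ∝ ln(z/z₀). From the pair, with r = V₁/V₂ = 0.89337,
ln z₀ = (ln z₁ − r·ln z₂)/(1 − r) = (3.4904 − 0.89337×4.0843)/0.10663 = -1.4852 → z₀ = 0.2265 ft
V₃ = V₁ · ln(z₃/z₀)/ln(z₁/z₀) = 9.3 × 7.8006/4.9756 = 14.5801 m/s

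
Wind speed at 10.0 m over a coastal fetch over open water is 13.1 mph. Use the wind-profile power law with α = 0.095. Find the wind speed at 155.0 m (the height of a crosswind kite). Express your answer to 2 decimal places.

Power-law profile: V₂ = V₁ · (z₂/z₁)^α
V₂ = 13.1 × (155.0/10.0)^0.095 = 13.1 × (15.5000)^0.095
    = 13.1 × 1.2974 = 16.9962 mph

17.00 mph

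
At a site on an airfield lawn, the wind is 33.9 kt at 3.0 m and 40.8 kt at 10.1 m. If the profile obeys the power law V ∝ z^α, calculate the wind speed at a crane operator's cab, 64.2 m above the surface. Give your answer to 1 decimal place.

First find α: α = ln(V₂/V₁)/ln(z₂/z₁) = ln(40.8/33.9)/ln(10.1/3.0) = 0.18527/1.21392 = 0.1526
Extrapolate from 10.1 m to 64.2 m: V₃ = 40.8 × (64.2/10.1)^0.1526 = 40.8 × 1.3261 = 54.1060 kt

54.1 kt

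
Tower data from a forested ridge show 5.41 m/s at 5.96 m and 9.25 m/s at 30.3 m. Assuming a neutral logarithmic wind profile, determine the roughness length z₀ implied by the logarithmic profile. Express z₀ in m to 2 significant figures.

z₀ ≈ 0.60 m

Log law: V(z) ∝ ln(z/z₀). With r = V₁/V₂ = 5.41/9.25 = 0.58486,
r · ln(z₂/z₀) = ln(z₁/z₀) ⇒ ln z₀ = (ln z₁ − r·ln z₂)/(1 − r)
ln z₀ = (1.78507 − 0.58486×3.41115) / 0.41514 = -0.5058
z₀ = exp(-0.5058) = 0.6030 m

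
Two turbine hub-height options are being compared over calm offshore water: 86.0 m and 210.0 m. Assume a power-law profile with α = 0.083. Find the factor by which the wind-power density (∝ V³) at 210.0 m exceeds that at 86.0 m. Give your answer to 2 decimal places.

Speed ratio: V_B/V_A = (z_B/z_A)^α = (210.0/86.0)^0.083 = (2.4419)^0.083 = 1.07691
Power-density ratio: P_B/P_A = (V_B/V_A)³ = (1.07691)³ = 1.24894

1.25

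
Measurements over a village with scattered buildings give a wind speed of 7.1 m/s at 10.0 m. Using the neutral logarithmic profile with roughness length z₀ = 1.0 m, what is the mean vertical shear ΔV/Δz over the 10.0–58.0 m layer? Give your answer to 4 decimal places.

Log law: V₂ = V₁ · ln(z₂/z₀)/ln(z₁/z₀) = 7.1 × 4.0604/2.3026 = 12.5203 m/s
ΔV/Δz = (12.5203 − 7.1)/(58.0 − 10.0) = 5.4203/48.0000 = 0.11292 m/s/m

0.1129 m/s/m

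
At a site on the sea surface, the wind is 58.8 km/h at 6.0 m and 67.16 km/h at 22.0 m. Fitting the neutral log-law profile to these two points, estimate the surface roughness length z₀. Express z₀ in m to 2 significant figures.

Log law: V(z) ∝ ln(z/z₀). With r = V₁/V₂ = 58.8/67.16 = 0.87552,
r · ln(z₂/z₀) = ln(z₁/z₀) ⇒ ln z₀ = (ln z₁ − r·ln z₂)/(1 − r)
ln z₀ = (1.79176 − 0.87552×3.09104) / 0.12448 = -7.3467
z₀ = exp(-7.3467) = 0.0006447 m

z₀ ≈ 0.00064 m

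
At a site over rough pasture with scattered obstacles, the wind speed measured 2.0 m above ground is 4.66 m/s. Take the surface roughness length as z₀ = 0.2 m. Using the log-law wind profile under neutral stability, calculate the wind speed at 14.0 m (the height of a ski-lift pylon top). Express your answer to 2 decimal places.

8.60 m/s

Log law: V(z) ∝ ln(z/z₀), so V₂/V₁ = ln(z₂/z₀) / ln(z₁/z₀).
ln(14.0/0.2) = 4.2485, ln(2.0/0.2) = 2.3026
V₂ = 4.66 × 4.2485/2.3026 = 4.66 × 1.8451 = 8.5982 m/s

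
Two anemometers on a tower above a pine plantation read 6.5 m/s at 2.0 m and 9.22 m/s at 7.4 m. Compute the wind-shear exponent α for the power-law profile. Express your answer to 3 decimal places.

Power law: V₂/V₁ = (z₂/z₁)^α ⇒ α = ln(V₂/V₁) / ln(z₂/z₁)
α = ln(9.22/6.5) / ln(7.4/2.0) = ln(1.4185) / ln(3.7000)
  = 0.34957 / 1.30833 = 0.26719

α ≈ 0.267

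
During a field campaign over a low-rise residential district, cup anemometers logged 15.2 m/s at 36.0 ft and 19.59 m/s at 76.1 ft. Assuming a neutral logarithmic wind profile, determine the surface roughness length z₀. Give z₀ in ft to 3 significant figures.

Log law: V(z) ∝ ln(z/z₀). With r = V₁/V₂ = 15.2/19.59 = 0.77591,
r · ln(z₂/z₀) = ln(z₁/z₀) ⇒ ln z₀ = (ln z₁ − r·ln z₂)/(1 − r)
ln z₀ = (3.58352 − 0.77591×4.33205) / 0.22409 = 0.9918
z₀ = exp(0.9918) = 2.696 ft

z₀ ≈ 2.70 ft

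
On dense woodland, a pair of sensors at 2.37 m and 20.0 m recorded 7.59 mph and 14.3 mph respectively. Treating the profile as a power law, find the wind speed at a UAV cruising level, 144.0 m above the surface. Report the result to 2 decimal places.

25.70 mph

First find α: α = ln(V₂/V₁)/ln(z₂/z₁) = ln(14.3/7.59)/ln(20.0/2.37) = 0.63343/2.13284 = 0.2970
Extrapolate from 20.0 m to 144.0 m: V₃ = 14.3 × (144.0/20.0)^0.2970 = 14.3 × 1.7973 = 25.7012 mph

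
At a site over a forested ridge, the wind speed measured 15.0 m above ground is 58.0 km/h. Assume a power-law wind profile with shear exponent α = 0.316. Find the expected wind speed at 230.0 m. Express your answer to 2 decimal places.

Power-law profile: V₂ = V₁ · (z₂/z₁)^α
V₂ = 58.0 × (230.0/15.0)^0.316 = 58.0 × (15.3333)^0.316
    = 58.0 × 2.3695 = 137.4324 km/h

137.43 km/h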